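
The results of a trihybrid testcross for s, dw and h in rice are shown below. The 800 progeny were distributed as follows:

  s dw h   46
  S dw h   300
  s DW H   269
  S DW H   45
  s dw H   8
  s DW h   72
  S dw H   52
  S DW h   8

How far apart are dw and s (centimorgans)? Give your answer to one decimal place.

13.4 centimorgans

The two most frequent reciprocal classes, S dw h and s DW H, are the parental types, so the F1 was S dw h / s DW H.
The two rarest classes, S DW h and s dw H, are the double crossovers. Comparing them with the parentals, only the dw allele has switched, so dw is the middle locus and the order is h – dw – s.
Crossovers in the dw–s interval produce the single-crossover classes s dw h and S DW H (46 + 45 = 91) plus the double crossovers (16).
RF(dw–s) = (91 + 16) / 800 = 107/800 = 0.1338 → 13.4 centimorgans.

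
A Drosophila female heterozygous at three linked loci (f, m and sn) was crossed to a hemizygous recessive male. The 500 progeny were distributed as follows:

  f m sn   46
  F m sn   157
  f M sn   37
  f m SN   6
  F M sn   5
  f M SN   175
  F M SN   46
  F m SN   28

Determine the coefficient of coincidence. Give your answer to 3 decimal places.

The two most frequent reciprocal classes, f M SN and F m sn, are the parental types, so the F1 was f M SN / F m sn.
The two rarest classes, f m SN and F M sn, are the double crossovers. Comparing them with the parentals, only the m allele has switched, so m is the middle locus and the order is f – m – sn.
f–m: (92 + 11)/500 = 0.2060; m–sn: (65 + 11)/500 = 0.1520.
Expected DCO frequency = 0.2060 × 0.1520 ≈ 0.03131; observed = 11/500 ≈ 0.02200.
Coefficient of coincidence = 0.02200/0.03131 ≈ 0.703.

0.703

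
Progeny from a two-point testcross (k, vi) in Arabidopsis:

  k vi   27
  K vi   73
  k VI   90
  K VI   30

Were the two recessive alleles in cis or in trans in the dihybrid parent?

trans

The two most frequent classes are K vi (73) and k VI (90); these are the parental (non-recombinant) types.
So the F1 carried K vi on one chromosome and k VI on the other — the recessive alleles are on opposite chromosomes (trans / repulsion).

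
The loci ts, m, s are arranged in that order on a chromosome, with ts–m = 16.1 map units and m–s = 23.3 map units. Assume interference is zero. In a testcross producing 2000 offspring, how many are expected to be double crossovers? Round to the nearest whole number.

Map distances give recombination frequencies of 0.161 and 0.233 for the two intervals.
With no interference, expected double-crossover frequency = 0.161 × 0.233 = 0.03751.
Expected number = 0.03751 × 2000 = 75.03 ≈ 75.

75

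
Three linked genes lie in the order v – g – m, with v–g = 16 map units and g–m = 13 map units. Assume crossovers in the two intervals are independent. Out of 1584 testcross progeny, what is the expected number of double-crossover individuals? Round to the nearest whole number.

33

Map distances give recombination frequencies of 0.160 and 0.130 for the two intervals.
With no interference, expected double-crossover frequency = 0.160 × 0.130 = 0.02080.
Expected number = 0.02080 × 1584 = 32.95 ≈ 33.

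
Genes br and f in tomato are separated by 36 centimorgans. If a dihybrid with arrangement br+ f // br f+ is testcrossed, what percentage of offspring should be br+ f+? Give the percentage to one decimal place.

18.0%

A map distance of 36 centimorgans corresponds to a recombination frequency of 0.360.
The F1 is br+ f / br f+, so br+ f+ is a recombinant gamete class with expected frequency r/2 = 0.360/2 = 0.1800.
That is 0.1800 = 18.0% of the progeny.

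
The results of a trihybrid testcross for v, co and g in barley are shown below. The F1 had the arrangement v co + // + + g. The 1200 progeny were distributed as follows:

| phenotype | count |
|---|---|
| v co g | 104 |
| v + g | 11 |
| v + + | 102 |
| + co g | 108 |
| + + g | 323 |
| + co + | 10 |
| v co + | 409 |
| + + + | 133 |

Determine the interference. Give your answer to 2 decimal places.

The two rarest classes, + co + and v + g, are the double crossovers. Comparing them with the parentals, only the v allele has switched, so v is the middle locus and the order is co – v – g.
co–v: (210 + 21)/1200 = 0.1925; v–g: (237 + 21)/1200 = 0.2150.
Expected DCO frequency = 0.1925 × 0.2150 ≈ 0.04139; observed = 21/1200 ≈ 0.01750.
Coefficient of coincidence = 0.01750/0.04139 ≈ 0.42; interference = 1 − 0.42 = 0.58.

0.58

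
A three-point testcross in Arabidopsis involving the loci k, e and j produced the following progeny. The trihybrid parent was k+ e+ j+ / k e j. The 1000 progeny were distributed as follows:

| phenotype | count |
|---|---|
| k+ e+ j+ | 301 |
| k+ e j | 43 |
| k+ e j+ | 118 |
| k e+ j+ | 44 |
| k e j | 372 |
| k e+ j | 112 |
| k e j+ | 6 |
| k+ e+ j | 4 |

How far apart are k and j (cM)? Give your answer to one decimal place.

9.7 cM

The two rarest classes, k+ e+ j and k e j+, are the double crossovers. Comparing them with the parentals, only the j allele has switched, so j is the middle locus and the order is k – j – e.
Crossovers in the k–j interval produce the single-crossover classes k e+ j+ and k+ e j (44 + 43 = 87) plus the double crossovers (10).
RF(k–j) = (87 + 10) / 1000 = 97/1000 = 0.0970 → 9.7 cM.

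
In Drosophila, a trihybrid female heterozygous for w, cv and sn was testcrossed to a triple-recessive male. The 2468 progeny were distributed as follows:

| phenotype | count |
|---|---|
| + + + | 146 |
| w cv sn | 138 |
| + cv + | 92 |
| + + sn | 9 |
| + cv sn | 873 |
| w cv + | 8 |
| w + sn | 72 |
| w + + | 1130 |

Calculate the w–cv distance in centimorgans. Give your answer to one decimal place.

The two most frequent reciprocal classes, + cv sn and w + +, are the parental types, so the F1 was + cv sn / w + +.
The two rarest classes, + + sn and w cv +, are the double crossovers. Comparing them with the parentals, only the cv allele has switched, so cv is the middle locus and the order is sn – cv – w.
Crossovers in the cv–w interval produce the single-crossover classes w cv sn and + + + (138 + 146 = 284) plus the double crossovers (17).
RF(cv–w) = (284 + 17) / 2468 = 301/2468 = 0.1220 → 12.2 centimorgans.

12.2 centimorgans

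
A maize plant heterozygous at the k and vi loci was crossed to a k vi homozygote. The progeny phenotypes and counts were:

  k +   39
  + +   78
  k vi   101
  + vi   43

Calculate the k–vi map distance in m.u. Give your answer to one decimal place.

31.4 m.u.

The two most frequent classes, + + (78) and k vi (101), are the parental types, so the F1 was + + / k vi.
The recombinant classes are + vi and k +: 43 + 39 = 82.
Recombination frequency = 82/261 = 0.3142 ≈ 31.4%, i.e. 31.4 m.u.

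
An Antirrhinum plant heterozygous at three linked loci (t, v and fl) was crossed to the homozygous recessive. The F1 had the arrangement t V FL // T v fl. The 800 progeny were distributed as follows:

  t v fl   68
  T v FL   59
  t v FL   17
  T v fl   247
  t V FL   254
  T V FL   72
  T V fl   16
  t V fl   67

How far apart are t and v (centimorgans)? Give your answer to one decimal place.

The two rarest classes, t v FL and T V fl, are the double crossovers. Comparing them with the parentals, only the v allele has switched, so v is the middle locus and the order is t – v – fl.
Crossovers in the t–v interval produce the single-crossover classes T V FL and t v fl (72 + 68 = 140) plus the double crossovers (33).
RF(t–v) = (140 + 33) / 800 = 173/800 = 0.2162 → 21.6 centimorgans.

21.6 centimorgans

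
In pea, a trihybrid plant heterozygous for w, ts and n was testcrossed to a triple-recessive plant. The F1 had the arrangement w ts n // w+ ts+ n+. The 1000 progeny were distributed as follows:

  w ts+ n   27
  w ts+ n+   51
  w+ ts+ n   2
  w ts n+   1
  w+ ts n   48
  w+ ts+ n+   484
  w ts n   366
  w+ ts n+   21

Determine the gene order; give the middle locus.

n

The two rarest classes, w ts n+ and w+ ts+ n, are the double crossovers. Comparing them with the parentals, only the n allele has switched, so n is the middle locus and the order is w – n – ts.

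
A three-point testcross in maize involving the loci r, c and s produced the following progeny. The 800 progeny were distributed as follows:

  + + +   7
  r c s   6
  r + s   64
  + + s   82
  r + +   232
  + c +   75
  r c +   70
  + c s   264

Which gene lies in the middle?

r

The two most frequent reciprocal classes, + c s and r + +, are the parental types, so the F1 was + c s / r + +.
The two rarest classes, r c s and + + +, are the double crossovers. Comparing them with the parentals, only the r allele has switched, so r is the middle locus and the order is s – r – c.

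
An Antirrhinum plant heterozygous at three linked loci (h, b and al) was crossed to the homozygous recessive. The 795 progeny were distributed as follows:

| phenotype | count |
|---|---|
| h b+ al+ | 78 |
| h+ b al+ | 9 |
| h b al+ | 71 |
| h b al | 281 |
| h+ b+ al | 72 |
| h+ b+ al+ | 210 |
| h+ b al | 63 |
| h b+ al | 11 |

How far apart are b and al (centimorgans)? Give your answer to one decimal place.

The two most frequent reciprocal classes, h b al and h+ b+ al+, are the parental types, so the F1 was h b al / h+ b+ al+.
The two rarest classes, h b+ al and h+ b al+, are the double crossovers. Comparing them with the parentals, only the b allele has switched, so b is the middle locus and the order is al – b – h.
Crossovers in the al–b interval produce the single-crossover classes h b al+ and h+ b+ al (71 + 72 = 143) plus the double crossovers (20).
RF(al–b) = (143 + 20) / 795 = 163/795 = 0.2050 → 20.5 centimorgans.

20.5 centimorgans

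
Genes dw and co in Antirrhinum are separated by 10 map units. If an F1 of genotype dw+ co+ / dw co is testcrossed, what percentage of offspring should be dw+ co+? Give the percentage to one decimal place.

A map distance of 10 map units corresponds to a recombination frequency of 0.100.
The F1 is dw+ co+ / dw co, so dw+ co+ is a parental gamete class with expected frequency (1 − r)/2 = 0.900/2 = 0.4500.
That is 0.4500 = 45.0% of the progeny.

45.0%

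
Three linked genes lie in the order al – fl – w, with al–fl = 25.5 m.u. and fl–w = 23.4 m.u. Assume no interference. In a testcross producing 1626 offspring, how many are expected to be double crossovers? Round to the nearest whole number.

97

Map distances give recombination frequencies of 0.255 and 0.234 for the two intervals.
With no interference, expected double-crossover frequency = 0.255 × 0.234 = 0.05967.
Expected number = 0.05967 × 1626 = 97.02 ≈ 97.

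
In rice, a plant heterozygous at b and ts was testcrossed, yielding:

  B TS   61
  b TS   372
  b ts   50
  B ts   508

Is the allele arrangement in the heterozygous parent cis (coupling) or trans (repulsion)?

The two most frequent classes are B ts (508) and b TS (372); these are the parental (non-recombinant) types.
So the F1 carried B ts on one chromosome and b TS on the other — the recessive alleles are on opposite chromosomes (trans / repulsion).

trans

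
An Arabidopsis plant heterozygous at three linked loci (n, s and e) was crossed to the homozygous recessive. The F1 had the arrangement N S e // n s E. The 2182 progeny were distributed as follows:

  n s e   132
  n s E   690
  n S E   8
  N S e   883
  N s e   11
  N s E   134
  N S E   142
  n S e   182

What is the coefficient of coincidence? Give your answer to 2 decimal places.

0.42

The two rarest classes, N s e and n S E, are the double crossovers. Comparing them with the parentals, only the s allele has switched, so s is the middle locus and the order is n – s – e.
n–s: (316 + 19)/2182 = 0.1535; s–e: (274 + 19)/2182 = 0.1343.
Expected DCO frequency = 0.1535 × 0.1343 ≈ 0.02062; observed = 19/2182 ≈ 0.00871.
Coefficient of coincidence = 0.00871/0.02062 ≈ 0.42.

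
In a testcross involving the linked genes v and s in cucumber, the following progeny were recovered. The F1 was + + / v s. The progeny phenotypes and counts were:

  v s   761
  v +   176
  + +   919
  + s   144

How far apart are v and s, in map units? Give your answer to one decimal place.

The recombinant classes are + s and v +: 144 + 176 = 320.
Recombination frequency = 320/2000 = 0.1600 ≈ 16.0%, i.e. 16.0 map units.

16.0 map units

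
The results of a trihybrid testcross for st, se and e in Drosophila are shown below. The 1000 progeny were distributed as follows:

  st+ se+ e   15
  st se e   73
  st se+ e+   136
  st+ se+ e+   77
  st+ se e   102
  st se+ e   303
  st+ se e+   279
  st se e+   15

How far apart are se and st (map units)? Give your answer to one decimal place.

18.0 map units

The two most frequent reciprocal classes, st se+ e and st+ se e+, are the parental types, so the F1 was st se+ e / st+ se e+.
The two rarest classes, st+ se+ e and st se e+, are the double crossovers. Comparing them with the parentals, only the st allele has switched, so st is the middle locus and the order is e – st – se.
Crossovers in the st–se interval produce the single-crossover classes st se e and st+ se+ e+ (73 + 77 = 150) plus the double crossovers (30).
RF(st–se) = (150 + 30) / 1000 = 180/1000 = 0.1800 → 18.0 map units.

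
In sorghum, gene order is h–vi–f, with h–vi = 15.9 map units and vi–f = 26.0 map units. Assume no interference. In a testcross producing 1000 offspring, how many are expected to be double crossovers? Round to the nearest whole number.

Map distances give recombination frequencies of 0.159 and 0.260 for the two intervals.
With no interference, expected double-crossover frequency = 0.159 × 0.260 = 0.04134.
Expected number = 0.04134 × 1000 = 41.34 ≈ 41.

41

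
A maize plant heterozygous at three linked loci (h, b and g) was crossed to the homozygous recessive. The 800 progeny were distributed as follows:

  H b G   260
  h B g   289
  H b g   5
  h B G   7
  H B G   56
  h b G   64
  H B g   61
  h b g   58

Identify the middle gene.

The two most frequent reciprocal classes, h B g and H b G, are the parental types, so the F1 was h B g / H b G.
The two rarest classes, h B G and H b g, are the double crossovers. Comparing them with the parentals, only the g allele has switched, so g is the middle locus and the order is h – g – b.

g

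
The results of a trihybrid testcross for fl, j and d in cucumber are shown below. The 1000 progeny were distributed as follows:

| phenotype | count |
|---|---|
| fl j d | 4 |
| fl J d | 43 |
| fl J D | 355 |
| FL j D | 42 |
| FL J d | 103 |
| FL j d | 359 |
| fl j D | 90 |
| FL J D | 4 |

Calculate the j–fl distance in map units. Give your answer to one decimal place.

20.1 map units

The two most frequent reciprocal classes, fl J D and FL j d, are the parental types, so the F1 was fl J D / FL j d.
The two rarest classes, FL J D and fl j d, are the double crossovers. Comparing them with the parentals, only the fl allele has switched, so fl is the middle locus and the order is d – fl – j.
Crossovers in the fl–j interval produce the single-crossover classes fl j D and FL J d (90 + 103 = 193) plus the double crossovers (8).
RF(fl–j) = (193 + 8) / 1000 = 201/1000 = 0.2010 → 20.1 map units.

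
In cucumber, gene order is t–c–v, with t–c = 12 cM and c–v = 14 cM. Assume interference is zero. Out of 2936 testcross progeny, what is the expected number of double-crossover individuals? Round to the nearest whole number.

49

Map distances give recombination frequencies of 0.120 and 0.140 for the two intervals.
With no interference, expected double-crossover frequency = 0.120 × 0.140 = 0.01680.
Expected number = 0.01680 × 2936 = 49.32 ≈ 49.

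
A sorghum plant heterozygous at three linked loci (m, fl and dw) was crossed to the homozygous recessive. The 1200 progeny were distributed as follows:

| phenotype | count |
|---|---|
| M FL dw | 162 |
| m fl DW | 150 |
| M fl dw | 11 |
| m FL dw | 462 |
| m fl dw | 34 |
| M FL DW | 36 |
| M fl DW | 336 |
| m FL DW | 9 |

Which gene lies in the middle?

dw

The two most frequent reciprocal classes, m FL dw and M fl DW, are the parental types, so the F1 was m FL dw / M fl DW.
The two rarest classes, m FL DW and M fl dw, are the double crossovers. Comparing them with the parentals, only the dw allele has switched, so dw is the middle locus and the order is m – dw – fl.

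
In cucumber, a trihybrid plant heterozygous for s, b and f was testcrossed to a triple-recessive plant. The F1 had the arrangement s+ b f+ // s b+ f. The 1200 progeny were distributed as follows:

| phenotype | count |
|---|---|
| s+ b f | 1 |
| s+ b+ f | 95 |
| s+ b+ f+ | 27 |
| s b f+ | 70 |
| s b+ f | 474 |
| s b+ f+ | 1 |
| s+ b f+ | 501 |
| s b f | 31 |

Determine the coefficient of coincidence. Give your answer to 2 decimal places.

0.24

The two rarest classes, s+ b f and s b+ f+, are the double crossovers. Comparing them with the parentals, only the f allele has switched, so f is the middle locus and the order is s – f – b.
s–f: (165 + 2)/1200 = 0.1392; f–b: (58 + 2)/1200 = 0.0500.
Expected DCO frequency = 0.1392 × 0.0500 ≈ 0.00696; observed = 2/1200 ≈ 0.00167.
Coefficient of coincidence = 0.00167/0.00696 ≈ 0.24.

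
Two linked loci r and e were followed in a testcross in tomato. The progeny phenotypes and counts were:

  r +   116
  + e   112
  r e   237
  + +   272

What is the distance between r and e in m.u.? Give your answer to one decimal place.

The two most frequent classes, + + (272) and r e (237), are the parental types, so the F1 was + + / r e.
The recombinant classes are + e and r +: 112 + 116 = 228.
Recombination frequency = 228/737 = 0.3094 ≈ 30.9%, i.e. 30.9 m.u.

30.9 m.u.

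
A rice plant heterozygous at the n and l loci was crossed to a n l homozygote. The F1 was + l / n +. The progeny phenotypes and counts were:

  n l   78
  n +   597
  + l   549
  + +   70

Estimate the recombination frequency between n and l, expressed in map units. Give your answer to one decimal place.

The recombinant classes are + + and n l: 70 + 78 = 148.
Recombination frequency = 148/1294 = 0.1144 ≈ 11.4%, i.e. 11.4 map units.

11.4 map units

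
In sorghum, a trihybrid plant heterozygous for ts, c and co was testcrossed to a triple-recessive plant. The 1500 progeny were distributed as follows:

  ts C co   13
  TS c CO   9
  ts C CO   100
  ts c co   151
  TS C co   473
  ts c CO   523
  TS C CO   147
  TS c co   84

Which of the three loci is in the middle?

The two most frequent reciprocal classes, TS C co and ts c CO, are the parental types, so the F1 was TS C co / ts c CO.
The two rarest classes, ts C co and TS c CO, are the double crossovers. Comparing them with the parentals, only the ts allele has switched, so ts is the middle locus and the order is co – ts – c.

ts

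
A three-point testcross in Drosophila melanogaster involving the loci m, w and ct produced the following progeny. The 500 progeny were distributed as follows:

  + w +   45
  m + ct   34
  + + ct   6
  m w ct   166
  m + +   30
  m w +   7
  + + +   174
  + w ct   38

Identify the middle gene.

ct

The two most frequent reciprocal classes, m w ct and + + +, are the parental types, so the F1 was m w ct / + + +.
The two rarest classes, m w + and + + ct, are the double crossovers. Comparing them with the parentals, only the ct allele has switched, so ct is the middle locus and the order is m – ct – w.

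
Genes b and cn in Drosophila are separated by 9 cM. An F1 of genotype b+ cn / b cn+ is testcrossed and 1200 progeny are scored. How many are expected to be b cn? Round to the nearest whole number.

A map distance of 9 cM corresponds to a recombination frequency of 0.090.
The F1 is b+ cn / b cn+, so b cn is a recombinant gamete class with expected frequency r/2 = 0.090/2 = 0.0450.
Expected number = 0.0450 × 1200 = 54.00 ≈ 54.

54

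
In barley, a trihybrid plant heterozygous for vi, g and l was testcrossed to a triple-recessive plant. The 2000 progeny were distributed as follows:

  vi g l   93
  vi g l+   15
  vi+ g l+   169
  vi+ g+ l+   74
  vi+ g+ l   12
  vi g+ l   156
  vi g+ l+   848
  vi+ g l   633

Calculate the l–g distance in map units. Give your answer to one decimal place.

17.6 map units

The two most frequent reciprocal classes, vi g+ l+ and vi+ g l, are the parental types, so the F1 was vi g+ l+ / vi+ g l.
The two rarest classes, vi g l+ and vi+ g+ l, are the double crossovers. Comparing them with the parentals, only the g allele has switched, so g is the middle locus and the order is vi – g – l.
Crossovers in the g–l interval produce the single-crossover classes vi g+ l and vi+ g l+ (156 + 169 = 325) plus the double crossovers (27).
RF(g–l) = (325 + 27) / 2000 = 352/2000 = 0.1760 → 17.6 map units.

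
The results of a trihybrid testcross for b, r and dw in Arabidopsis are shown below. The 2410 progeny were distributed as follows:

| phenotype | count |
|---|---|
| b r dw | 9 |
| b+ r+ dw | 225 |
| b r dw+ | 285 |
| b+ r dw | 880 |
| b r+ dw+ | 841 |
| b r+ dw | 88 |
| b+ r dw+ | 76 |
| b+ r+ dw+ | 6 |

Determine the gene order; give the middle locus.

b

The two most frequent reciprocal classes, b+ r dw and b r+ dw+, are the parental types, so the F1 was b+ r dw / b r+ dw+.
The two rarest classes, b r dw and b+ r+ dw+, are the double crossovers. Comparing them with the parentals, only the b allele has switched, so b is the middle locus and the order is dw – b – r.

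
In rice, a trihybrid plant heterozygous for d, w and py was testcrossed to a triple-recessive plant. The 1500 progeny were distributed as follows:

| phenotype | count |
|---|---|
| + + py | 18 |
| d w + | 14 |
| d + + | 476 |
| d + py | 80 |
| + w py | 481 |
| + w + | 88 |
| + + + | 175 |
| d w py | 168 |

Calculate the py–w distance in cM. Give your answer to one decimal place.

13.3 cM

The two most frequent reciprocal classes, + w py and d + +, are the parental types, so the F1 was + w py / d + +.
The two rarest classes, + + py and d w +, are the double crossovers. Comparing them with the parentals, only the w allele has switched, so w is the middle locus and the order is py – w – d.
Crossovers in the py–w interval produce the single-crossover classes + w + and d + py (88 + 80 = 168) plus the double crossovers (32).
RF(py–w) = (168 + 32) / 1500 = 200/1500 = 0.1333 → 13.3 cM.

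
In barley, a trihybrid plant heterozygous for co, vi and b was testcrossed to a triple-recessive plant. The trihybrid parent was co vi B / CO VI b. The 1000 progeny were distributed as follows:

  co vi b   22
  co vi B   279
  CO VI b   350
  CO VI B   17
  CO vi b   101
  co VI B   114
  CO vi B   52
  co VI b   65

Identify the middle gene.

The two rarest classes, co vi b and CO VI B, are the double crossovers. Comparing them with the parentals, only the b allele has switched, so b is the middle locus and the order is co – b – vi.

b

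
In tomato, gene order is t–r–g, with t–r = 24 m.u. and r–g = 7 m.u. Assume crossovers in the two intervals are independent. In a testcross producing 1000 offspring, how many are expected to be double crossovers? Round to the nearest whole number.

Map distances give recombination frequencies of 0.240 and 0.070 for the two intervals.
With no interference, expected double-crossover frequency = 0.240 × 0.070 = 0.01680.
Expected number = 0.01680 × 1000 = 16.80 ≈ 17.

17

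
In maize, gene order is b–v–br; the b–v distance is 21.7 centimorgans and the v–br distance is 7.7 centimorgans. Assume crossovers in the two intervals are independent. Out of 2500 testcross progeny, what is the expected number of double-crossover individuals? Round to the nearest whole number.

42

Map distances give recombination frequencies of 0.217 and 0.077 for the two intervals.
With no interference, expected double-crossover frequency = 0.217 × 0.077 = 0.01671.
Expected number = 0.01671 × 2500 = 41.77 ≈ 42.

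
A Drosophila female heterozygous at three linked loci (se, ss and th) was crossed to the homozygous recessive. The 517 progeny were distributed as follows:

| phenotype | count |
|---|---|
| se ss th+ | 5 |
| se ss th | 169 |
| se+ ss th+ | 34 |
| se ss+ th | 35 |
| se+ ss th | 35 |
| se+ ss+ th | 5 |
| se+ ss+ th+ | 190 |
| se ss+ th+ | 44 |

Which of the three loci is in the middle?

The two most frequent reciprocal classes, se+ ss+ th+ and se ss th, are the parental types, so the F1 was se+ ss+ th+ / se ss th.
The two rarest classes, se+ ss+ th and se ss th+, are the double crossovers. Comparing them with the parentals, only the th allele has switched, so th is the middle locus and the order is ss – th – se.

th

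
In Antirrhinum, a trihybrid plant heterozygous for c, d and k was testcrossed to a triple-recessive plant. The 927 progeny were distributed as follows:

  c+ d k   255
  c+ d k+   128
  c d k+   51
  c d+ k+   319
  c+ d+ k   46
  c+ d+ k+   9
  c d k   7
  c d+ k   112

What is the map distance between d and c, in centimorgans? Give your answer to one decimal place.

12.2 centimorgans

The two most frequent reciprocal classes, c d+ k+ and c+ d k, are the parental types, so the F1 was c d+ k+ / c+ d k.
The two rarest classes, c+ d+ k+ and c d k, are the double crossovers. Comparing them with the parentals, only the c allele has switched, so c is the middle locus and the order is k – c – d.
Crossovers in the c–d interval produce the single-crossover classes c d k+ and c+ d+ k (51 + 46 = 97) plus the double crossovers (16).
RF(c–d) = (97 + 16) / 927 = 113/927 = 0.1219 → 12.2 centimorgans.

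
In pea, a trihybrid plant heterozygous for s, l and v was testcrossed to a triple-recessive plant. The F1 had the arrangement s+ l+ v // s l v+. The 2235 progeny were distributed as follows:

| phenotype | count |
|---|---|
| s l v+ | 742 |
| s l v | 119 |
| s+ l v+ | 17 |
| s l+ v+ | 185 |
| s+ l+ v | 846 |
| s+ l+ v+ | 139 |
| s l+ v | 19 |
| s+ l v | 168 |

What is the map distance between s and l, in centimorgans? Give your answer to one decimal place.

17.4 centimorgans

The two rarest classes, s l+ v and s+ l v+, are the double crossovers. Comparing them with the parentals, only the s allele has switched, so s is the middle locus and the order is l – s – v.
Crossovers in the l–s interval produce the single-crossover classes s+ l v and s l+ v+ (168 + 185 = 353) plus the double crossovers (36).
RF(l–s) = (353 + 36) / 2235 = 389/2235 = 0.1740 → 17.4 centimorgans.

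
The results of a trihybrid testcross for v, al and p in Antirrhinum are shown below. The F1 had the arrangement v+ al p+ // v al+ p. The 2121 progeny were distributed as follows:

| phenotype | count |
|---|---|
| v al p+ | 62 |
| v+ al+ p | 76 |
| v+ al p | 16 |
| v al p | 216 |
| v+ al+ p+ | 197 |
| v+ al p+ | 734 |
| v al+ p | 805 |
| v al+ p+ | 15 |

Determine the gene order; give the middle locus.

p

The two rarest classes, v+ al p and v al+ p+, are the double crossovers. Comparing them with the parentals, only the p allele has switched, so p is the middle locus and the order is al – p – v.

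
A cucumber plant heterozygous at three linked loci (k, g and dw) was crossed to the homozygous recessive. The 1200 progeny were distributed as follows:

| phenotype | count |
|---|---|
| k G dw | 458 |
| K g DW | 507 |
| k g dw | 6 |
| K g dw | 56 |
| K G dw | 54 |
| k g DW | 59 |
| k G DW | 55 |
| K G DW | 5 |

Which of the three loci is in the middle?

g

The two most frequent reciprocal classes, K g DW and k G dw, are the parental types, so the F1 was K g DW / k G dw.
The two rarest classes, K G DW and k g dw, are the double crossovers. Comparing them with the parentals, only the g allele has switched, so g is the middle locus and the order is dw – g – k.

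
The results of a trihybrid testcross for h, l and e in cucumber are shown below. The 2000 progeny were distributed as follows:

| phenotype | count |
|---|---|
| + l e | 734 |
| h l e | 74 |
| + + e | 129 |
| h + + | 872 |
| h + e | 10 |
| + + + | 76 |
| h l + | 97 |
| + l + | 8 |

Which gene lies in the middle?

The two most frequent reciprocal classes, + l e and h + +, are the parental types, so the F1 was + l e / h + +.
The two rarest classes, + l + and h + e, are the double crossovers. Comparing them with the parentals, only the e allele has switched, so e is the middle locus and the order is h – e – l.

e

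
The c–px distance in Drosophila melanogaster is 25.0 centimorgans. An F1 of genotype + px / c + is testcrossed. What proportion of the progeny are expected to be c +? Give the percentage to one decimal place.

37.5%

A map distance of 25.0 centimorgans corresponds to a recombination frequency of 0.250.
The F1 is + px / c +, so c + is a parental gamete class with expected frequency (1 − r)/2 = 0.750/2 = 0.3750.
That is 0.3750 = 37.5% of the progeny.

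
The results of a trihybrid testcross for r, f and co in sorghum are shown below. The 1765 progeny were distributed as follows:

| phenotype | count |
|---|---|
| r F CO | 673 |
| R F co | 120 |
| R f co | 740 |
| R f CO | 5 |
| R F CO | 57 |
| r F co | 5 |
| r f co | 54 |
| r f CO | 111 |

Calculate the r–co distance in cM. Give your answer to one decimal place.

The two most frequent reciprocal classes, R f co and r F CO, are the parental types, so the F1 was R f co / r F CO.
The two rarest classes, R f CO and r F co, are the double crossovers. Comparing them with the parentals, only the co allele has switched, so co is the middle locus and the order is f – co – r.
Crossovers in the co–r interval produce the single-crossover classes r f co and R F CO (54 + 57 = 111) plus the double crossovers (10).
RF(co–r) = (111 + 10) / 1765 = 121/1765 = 0.0686 → 6.9 cM.

6.9 cM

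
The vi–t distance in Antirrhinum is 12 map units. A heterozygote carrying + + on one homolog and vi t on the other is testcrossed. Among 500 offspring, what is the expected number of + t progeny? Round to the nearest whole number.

30

A map distance of 12 map units corresponds to a recombination frequency of 0.120.
The F1 is + + / vi t, so + t is a recombinant gamete class with expected frequency r/2 = 0.120/2 = 0.0600.
Expected number = 0.0600 × 500 = 30.00 ≈ 30.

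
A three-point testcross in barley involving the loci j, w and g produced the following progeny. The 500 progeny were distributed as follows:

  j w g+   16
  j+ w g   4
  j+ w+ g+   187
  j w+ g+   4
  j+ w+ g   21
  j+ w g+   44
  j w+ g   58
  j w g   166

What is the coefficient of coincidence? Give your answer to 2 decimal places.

The two most frequent reciprocal classes, j+ w+ g+ and j w g, are the parental types, so the F1 was j+ w+ g+ / j w g.
The two rarest classes, j w+ g+ and j+ w g, are the double crossovers. Comparing them with the parentals, only the j allele has switched, so j is the middle locus and the order is w – j – g.
w–j: (102 + 8)/500 = 0.2200; j–g: (37 + 8)/500 = 0.0900.
Expected DCO frequency = 0.2200 × 0.0900 ≈ 0.01980; observed = 8/500 ≈ 0.01600.
Coefficient of coincidence = 0.01600/0.01980 ≈ 0.81.

0.81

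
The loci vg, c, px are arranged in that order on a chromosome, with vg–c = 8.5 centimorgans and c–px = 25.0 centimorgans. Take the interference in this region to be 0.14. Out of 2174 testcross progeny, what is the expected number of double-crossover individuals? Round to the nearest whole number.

40

Map distances give recombination frequencies of 0.085 and 0.250 for the two intervals.
With interference 0.14 (so coincidence = 0.86), expected double-crossover frequency = 0.085 × 0.250 × 0.86 = 0.01827.
Expected number = 0.01827 × 2174 = 39.73 ≈ 40.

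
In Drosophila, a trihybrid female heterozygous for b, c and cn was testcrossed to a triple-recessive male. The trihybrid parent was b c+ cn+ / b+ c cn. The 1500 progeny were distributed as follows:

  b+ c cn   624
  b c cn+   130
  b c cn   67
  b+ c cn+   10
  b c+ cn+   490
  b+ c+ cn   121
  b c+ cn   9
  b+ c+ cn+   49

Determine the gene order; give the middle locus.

The two rarest classes, b c+ cn and b+ c cn+, are the double crossovers. Comparing them with the parentals, only the cn allele has switched, so cn is the middle locus and the order is c – cn – b.

cn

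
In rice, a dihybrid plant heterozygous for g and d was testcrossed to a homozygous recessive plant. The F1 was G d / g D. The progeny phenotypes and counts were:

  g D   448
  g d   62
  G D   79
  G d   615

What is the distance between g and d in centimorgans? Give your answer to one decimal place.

11.7 centimorgans

The recombinant classes are G D and g d: 79 + 62 = 141.
Recombination frequency = 141/1204 = 0.1171 ≈ 11.7%, i.e. 11.7 centimorgans.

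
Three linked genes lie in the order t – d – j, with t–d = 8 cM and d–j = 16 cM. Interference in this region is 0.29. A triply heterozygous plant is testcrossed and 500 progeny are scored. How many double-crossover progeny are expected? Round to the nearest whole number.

Map distances give recombination frequencies of 0.080 and 0.160 for the two intervals.
With interference 0.29 (so coincidence = 0.71), expected double-crossover frequency = 0.080 × 0.160 × 0.71 = 0.00909.
Expected number = 0.00909 × 500 = 4.54 ≈ 5.

5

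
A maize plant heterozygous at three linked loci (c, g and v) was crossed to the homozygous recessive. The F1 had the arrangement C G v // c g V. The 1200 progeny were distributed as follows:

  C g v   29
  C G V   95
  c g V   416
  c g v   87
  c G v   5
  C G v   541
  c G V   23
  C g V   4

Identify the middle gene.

The two rarest classes, c G v and C g V, are the double crossovers. Comparing them with the parentals, only the c allele has switched, so c is the middle locus and the order is v – c – g.

c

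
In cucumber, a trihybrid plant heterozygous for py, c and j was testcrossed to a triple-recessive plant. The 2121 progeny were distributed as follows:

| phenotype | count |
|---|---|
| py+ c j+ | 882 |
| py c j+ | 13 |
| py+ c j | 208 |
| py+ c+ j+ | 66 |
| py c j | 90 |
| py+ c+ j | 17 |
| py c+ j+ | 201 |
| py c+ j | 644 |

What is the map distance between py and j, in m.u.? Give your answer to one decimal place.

20.7 m.u.

The two most frequent reciprocal classes, py c+ j and py+ c j+, are the parental types, so the F1 was py c+ j / py+ c j+.
The two rarest classes, py+ c+ j and py c j+, are the double crossovers. Comparing them with the parentals, only the py allele has switched, so py is the middle locus and the order is j – py – c.
Crossovers in the j–py interval produce the single-crossover classes py c+ j+ and py+ c j (201 + 208 = 409) plus the double crossovers (30).
RF(j–py) = (409 + 30) / 2121 = 439/2121 = 0.2070 → 20.7 m.u.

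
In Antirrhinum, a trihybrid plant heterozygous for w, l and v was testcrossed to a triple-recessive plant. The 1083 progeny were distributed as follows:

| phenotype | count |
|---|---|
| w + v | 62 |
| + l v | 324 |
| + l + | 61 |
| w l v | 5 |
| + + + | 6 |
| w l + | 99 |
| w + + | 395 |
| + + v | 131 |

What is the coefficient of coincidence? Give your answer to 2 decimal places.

0.37

The two most frequent reciprocal classes, w + + and + l v, are the parental types, so the F1 was w + + / + l v.
The two rarest classes, + + + and w l v, are the double crossovers. Comparing them with the parentals, only the w allele has switched, so w is the middle locus and the order is v – w – l.
v–w: (123 + 11)/1083 = 0.1237; w–l: (230 + 11)/1083 = 0.2225.
Expected DCO frequency = 0.1237 × 0.2225 ≈ 0.02752; observed = 11/1083 ≈ 0.01016.
Coefficient of coincidence = 0.01016/0.02752 ≈ 0.37.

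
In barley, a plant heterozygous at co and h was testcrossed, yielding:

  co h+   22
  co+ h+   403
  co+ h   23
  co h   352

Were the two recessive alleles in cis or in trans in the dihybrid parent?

cis

The two most frequent classes are co+ h+ (403) and co h (352); these are the parental (non-recombinant) types.
So the F1 carried co+ h+ on one chromosome and co h on the other — the recessive alleles are on the same chromosome (cis / coupling).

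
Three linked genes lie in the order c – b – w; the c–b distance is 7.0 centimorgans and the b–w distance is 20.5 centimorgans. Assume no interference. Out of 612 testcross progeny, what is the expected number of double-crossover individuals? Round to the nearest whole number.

Map distances give recombination frequencies of 0.070 and 0.205 for the two intervals.
With no interference, expected double-crossover frequency = 0.070 × 0.205 = 0.01435.
Expected number = 0.01435 × 612 = 8.78 ≈ 9.

9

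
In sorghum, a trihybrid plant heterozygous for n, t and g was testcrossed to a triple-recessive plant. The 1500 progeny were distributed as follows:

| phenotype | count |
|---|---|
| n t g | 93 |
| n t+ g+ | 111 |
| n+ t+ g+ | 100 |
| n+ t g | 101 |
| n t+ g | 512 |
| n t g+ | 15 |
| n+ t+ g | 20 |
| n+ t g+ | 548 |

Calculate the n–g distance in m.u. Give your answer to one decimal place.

16.5 m.u.

The two most frequent reciprocal classes, n+ t g+ and n t+ g, are the parental types, so the F1 was n+ t g+ / n t+ g.
The two rarest classes, n t g+ and n+ t+ g, are the double crossovers. Comparing them with the parentals, only the n allele has switched, so n is the middle locus and the order is t – n – g.
Crossovers in the n–g interval produce the single-crossover classes n+ t g and n t+ g+ (101 + 111 = 212) plus the double crossovers (35).
RF(n–g) = (212 + 35) / 1500 = 247/1500 = 0.1647 → 16.5 m.u.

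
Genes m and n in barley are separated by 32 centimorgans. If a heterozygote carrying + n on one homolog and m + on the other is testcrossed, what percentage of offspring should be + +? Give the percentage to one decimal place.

16.0%

A map distance of 32 centimorgans corresponds to a recombination frequency of 0.320.
The F1 is + n / m +, so + + is a recombinant gamete class with expected frequency r/2 = 0.320/2 = 0.1600.
That is 0.1600 = 16.0% of the progeny.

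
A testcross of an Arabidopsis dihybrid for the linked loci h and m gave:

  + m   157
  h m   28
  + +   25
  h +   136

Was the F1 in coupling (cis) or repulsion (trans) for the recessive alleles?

The two most frequent classes are + m (157) and h + (136); these are the parental (non-recombinant) types.
So the F1 carried + m on one chromosome and h + on the other — the recessive alleles are on opposite chromosomes (trans / repulsion).

trans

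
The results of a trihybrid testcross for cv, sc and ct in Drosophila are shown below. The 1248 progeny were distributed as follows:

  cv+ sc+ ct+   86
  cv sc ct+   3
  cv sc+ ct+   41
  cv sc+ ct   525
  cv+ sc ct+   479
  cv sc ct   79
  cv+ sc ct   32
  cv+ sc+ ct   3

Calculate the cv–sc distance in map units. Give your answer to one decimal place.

13.7 map units

The two most frequent reciprocal classes, cv sc+ ct and cv+ sc ct+, are the parental types, so the F1 was cv sc+ ct / cv+ sc ct+.
The two rarest classes, cv+ sc+ ct and cv sc ct+, are the double crossovers. Comparing them with the parentals, only the cv allele has switched, so cv is the middle locus and the order is sc – cv – ct.
Crossovers in the sc–cv interval produce the single-crossover classes cv sc ct and cv+ sc+ ct+ (79 + 86 = 165) plus the double crossovers (6).
RF(sc–cv) = (165 + 6) / 1248 = 171/1248 = 0.1370 → 13.7 map units.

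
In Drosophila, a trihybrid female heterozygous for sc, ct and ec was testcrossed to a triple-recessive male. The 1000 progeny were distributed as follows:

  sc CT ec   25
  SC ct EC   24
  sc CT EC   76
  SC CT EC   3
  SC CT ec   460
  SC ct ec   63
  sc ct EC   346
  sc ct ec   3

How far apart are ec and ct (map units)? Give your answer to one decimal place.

14.5 map units

The two most frequent reciprocal classes, sc ct EC and SC CT ec, are the parental types, so the F1 was sc ct EC / SC CT ec.
The two rarest classes, sc ct ec and SC CT EC, are the double crossovers. Comparing them with the parentals, only the ec allele has switched, so ec is the middle locus and the order is ct – ec – sc.
Crossovers in the ct–ec interval produce the single-crossover classes sc CT EC and SC ct ec (76 + 63 = 139) plus the double crossovers (6).
RF(ct–ec) = (139 + 6) / 1000 = 145/1000 = 0.1450 → 14.5 map units.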